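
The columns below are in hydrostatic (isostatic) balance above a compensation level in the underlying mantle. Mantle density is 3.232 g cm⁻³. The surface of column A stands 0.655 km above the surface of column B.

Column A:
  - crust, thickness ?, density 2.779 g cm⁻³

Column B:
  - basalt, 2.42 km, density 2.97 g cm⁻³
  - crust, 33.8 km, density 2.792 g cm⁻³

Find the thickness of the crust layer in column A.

Take the compensation level at the base of the deeper column (depth z_c below the surface of column A) and equate Σ ρ_i t_i down to z_c; mantle fills any gap and the z_c terms cancel.
Column A: x×2.779 + (z_c − 0 − x)×3.232
Column B: 0.655×0 + 2.42×2.97 + 33.8×2.792 + (z_c − 0.655 − 36.22)×3.232
The z_c×3.232 term appears on both sides and cancels. Collect the known terms of each column as K = Σ(ρt)_known − 3.232 × (depth of known layers): K_A = 0 − 3.232×0 = 0; K_B = 101.557 − 3.232×(0.655 + 36.22) = −17.623.
Balance: K_A − x×(3.232 − 2.779) = K_B, so x = (K_A − K_B)/(3.232 − 2.779) = 17.623/0.453 = 38.9 km.

38.9 km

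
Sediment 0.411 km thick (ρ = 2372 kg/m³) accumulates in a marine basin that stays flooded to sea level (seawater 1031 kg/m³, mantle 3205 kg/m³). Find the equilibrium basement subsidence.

0.254 km

Submarine loading: the sediment displaces seawater, and the subsidence is in turn flooded, so s (ρ_m − ρ_w) = t (ρ_sed − ρ_w).
s = 0.411 km × (2372 − 1031) / (3205 − 1031) = 0.254 km.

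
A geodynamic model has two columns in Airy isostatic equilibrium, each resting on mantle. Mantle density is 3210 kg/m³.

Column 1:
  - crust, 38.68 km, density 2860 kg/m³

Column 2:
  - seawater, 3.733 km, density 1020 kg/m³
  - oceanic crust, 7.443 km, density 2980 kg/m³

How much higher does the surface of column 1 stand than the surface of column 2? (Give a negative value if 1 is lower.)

For any compensation level in the mantle, the mantle terms cancel and isostasy reduces to e = (Σt_1 − Σt_2) − (Σ(ρt)_1 − Σ(ρt)_2) / ρ_m.
Σt_1 = 38.68 km; Σt_2 = 11.176 km; Σ(ρt)_1 = 110624.8; Σ(ρt)_2 = 25987.8 (in km·kg/m³).
e = (38.68 − 11.176) − (110624.8 − 25987.8) / 3210 = 1.14 km.

1.14 km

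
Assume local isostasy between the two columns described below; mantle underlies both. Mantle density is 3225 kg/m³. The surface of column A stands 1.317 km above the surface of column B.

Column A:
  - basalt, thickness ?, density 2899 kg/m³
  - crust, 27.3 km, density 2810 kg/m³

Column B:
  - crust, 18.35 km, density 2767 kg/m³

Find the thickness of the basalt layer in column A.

Take the compensation level at the base of the deeper column (depth z_c below the surface of column A) and equate Σ ρ_i t_i down to z_c; mantle fills any gap and the z_c terms cancel.
Column A: x×2899 + 27.3×2810 + (z_c − 27.3 − x)×3225
Column B: 1.317×0 + 18.35×2767 + (z_c − 1.317 − 18.35)×3225
The z_c×3225 term appears on both sides and cancels. Collect the known terms of each column as K = Σ(ρt)_known − 3225 × (depth of known layers): K_A = 76713 − 3225×27.3 = −11329.5; K_B = 50774.45 − 3225×(1.317 + 18.35) = −12651.625.
Balance: K_A − x×(3225 − 2899) = K_B, so x = (K_A − K_B)/(3225 − 2899) = 1322.12/326 = 4.06 km.

4.06 km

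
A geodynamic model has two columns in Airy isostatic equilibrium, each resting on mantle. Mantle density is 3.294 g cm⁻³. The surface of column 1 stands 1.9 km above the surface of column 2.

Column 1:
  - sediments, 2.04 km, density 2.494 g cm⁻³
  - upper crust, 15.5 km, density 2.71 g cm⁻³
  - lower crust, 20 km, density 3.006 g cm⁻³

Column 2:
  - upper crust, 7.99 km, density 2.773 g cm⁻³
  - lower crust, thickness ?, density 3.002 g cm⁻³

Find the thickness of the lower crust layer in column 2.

20.6 km

Take the compensation level at the base of the deeper column (depth z_c below the surface of column 1) and equate Σ ρ_i t_i down to z_c; mantle fills any gap and the z_c terms cancel.
Column 1: 2.04×2.494 + 15.5×2.71 + 20×3.006 + (z_c − 37.54)×3.294
Column 2: 1.9×0 + 7.99×2.773 + x×3.002 + (z_c − 1.9 − 7.99 − x)×3.294
The z_c×3.294 term appears on both sides and cancels. Collect the known terms of each column as K = Σ(ρt)_known − 3.294 × (depth of known layers): K_1 = 107.21276 − 3.294×37.54 = −16.444; K_2 = 22.15627 − 3.294×(1.9 + 7.99) = −10.42139.
Balance: K_1 = K_2 − x×(3.294 − 3.002), so x = (K_2 − K_1)/(3.294 − 3.002) = 6.02261/0.292 = 20.6 km.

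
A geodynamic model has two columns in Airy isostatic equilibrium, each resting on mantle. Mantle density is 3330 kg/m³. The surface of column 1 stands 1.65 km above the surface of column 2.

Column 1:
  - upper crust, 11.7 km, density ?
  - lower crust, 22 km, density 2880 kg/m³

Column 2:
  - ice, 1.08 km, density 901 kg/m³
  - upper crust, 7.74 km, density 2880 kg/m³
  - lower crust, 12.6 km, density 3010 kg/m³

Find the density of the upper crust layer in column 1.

2840 kg/m³

Take the compensation level at the base of the deeper column (depth z_c below the surface of column 1) and equate Σ ρ_i t_i down to z_c; mantle fills any gap and the z_c terms cancel.
Column 1: 11.7×ρ + 22×2880 + (z_c − 33.7)×3330
Column 2: 1.65×0 + 1.08×901 + 7.74×2880 + 12.6×3010 + (z_c − 1.65 − 21.42)×3330
The z_c×3330 term appears on both sides and cancels. Collect the known terms of each column as K = Σ(ρt)_known − 3330 × (depth of known layers): K_1 = 63360 − 3330×33.7 = −48861; K_2 = 61190.28 − 3330×(1.65 + 21.42) = −15632.82.
Balance: K_1 + 11.7×ρ = K_2, so ρ = (K_2 − K_1)/11.7 = 33228.2/11.7 = 2840 kg/m³.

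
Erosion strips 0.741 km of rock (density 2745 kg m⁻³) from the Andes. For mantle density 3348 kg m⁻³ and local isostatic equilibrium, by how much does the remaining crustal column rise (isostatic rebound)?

Unloading: uplift u = e ρ_c/ρ_m = 0.741 km × 2745/3348 = 0.608 km.

0.608 km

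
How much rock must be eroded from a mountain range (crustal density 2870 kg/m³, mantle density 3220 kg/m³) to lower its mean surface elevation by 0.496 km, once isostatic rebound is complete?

4.56 km

Net drop Δ = e − u = e − e ρ_c/ρ_m = e (ρ_m − ρ_c)/ρ_m.
e = Δ ρ_m/(ρ_m − ρ_c) = 0.496 km × 3220/350 = 4.56 km.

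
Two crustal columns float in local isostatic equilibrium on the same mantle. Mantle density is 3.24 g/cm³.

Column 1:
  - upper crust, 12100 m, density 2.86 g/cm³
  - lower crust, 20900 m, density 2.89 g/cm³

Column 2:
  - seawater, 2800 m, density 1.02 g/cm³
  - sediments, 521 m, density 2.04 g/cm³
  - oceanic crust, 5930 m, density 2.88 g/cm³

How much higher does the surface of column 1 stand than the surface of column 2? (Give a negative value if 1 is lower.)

906 m

For any compensation level in the mantle, the mantle terms cancel and isostasy reduces to e = (Σt_1 − Σt_2) − (Σ(ρt)_1 − Σ(ρt)_2) / ρ_m.
Σt_1 = 33000 m; Σt_2 = 9251 m; Σ(ρt)_1 = 95007; Σ(ρt)_2 = 20997.24 (in m·g/cm³).
e = (33000 − 9251) − (95007 − 20997.24) / 3.24 = 906 m.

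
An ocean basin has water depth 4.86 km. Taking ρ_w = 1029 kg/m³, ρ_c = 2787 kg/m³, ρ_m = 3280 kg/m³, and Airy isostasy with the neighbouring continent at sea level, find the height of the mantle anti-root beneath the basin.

17.3 km

By Archimedes' principle applied to the lithosphere: replacing crust with seawater at the top is compensated by replacing crust with mantle at the base: d (ρ_c − ρ_w) = a (ρ_m − ρ_c).
a = d (ρ_c − ρ_w)/(ρ_m − ρ_c) = 4.86 km × 1758/493 = 17.3 km.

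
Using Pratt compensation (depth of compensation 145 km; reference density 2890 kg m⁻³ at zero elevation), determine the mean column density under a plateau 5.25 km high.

Pratt balance: ρ_ref D = ρ (D + h).
ρ = ρ_ref D/(D + h) = 2890 × 145 km/(145 km + 5.25 km) = 2790 kg m⁻³.

2790 kg m⁻³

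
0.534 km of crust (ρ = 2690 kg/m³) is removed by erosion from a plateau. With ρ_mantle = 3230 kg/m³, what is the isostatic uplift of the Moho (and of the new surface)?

0.445 km

Unloading: uplift u = e ρ_c/ρ_m = 0.534 km × 2690/3230 = 0.445 km.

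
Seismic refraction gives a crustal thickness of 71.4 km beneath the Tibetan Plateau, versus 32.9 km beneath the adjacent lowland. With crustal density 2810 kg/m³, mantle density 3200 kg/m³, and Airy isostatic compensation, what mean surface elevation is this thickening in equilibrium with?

Excess crust Δ = 71.4 km − 32.9 km = 38.5 km, split between elevation h and root r with h + r = Δ.
Airy balance ρ_c h = (ρ_m − ρ_c) r gives r = h ρ_c/(ρ_m − ρ_c), so h (1 + ρ_c/(ρ_m − ρ_c)) = Δ, i.e. h = Δ (ρ_m − ρ_c)/ρ_m.
h = 38.5 km × 390/3200 = 4.69 km.

4.69 km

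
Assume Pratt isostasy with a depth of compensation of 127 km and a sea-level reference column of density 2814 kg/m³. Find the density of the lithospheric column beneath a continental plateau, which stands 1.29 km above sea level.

Pratt balance: ρ_ref D = ρ (D + h).
ρ = ρ_ref D/(D + h) = 2814 × 127 km/(127 km + 1.29 km) = 2790 kg/m³.

2790 kg/m³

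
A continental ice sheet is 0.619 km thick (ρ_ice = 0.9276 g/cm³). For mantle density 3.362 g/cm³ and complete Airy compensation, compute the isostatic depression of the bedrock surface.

Balancing pressure at the compensation depth: the ice load ρ_ice t is balanced by mantle displaced below, ρ_m s.
s = t ρ_ice / ρ_m = 0.619 km × 0.9276/3.362 = 0.171 km.

0.171 km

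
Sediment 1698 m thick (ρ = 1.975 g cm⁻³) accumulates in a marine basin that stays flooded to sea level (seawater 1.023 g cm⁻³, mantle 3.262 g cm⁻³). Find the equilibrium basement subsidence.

722 m

Submarine loading: the sediment displaces seawater, and the subsidence is in turn flooded, so s (ρ_m − ρ_w) = t (ρ_sed − ρ_w).
s = 1698 m × (1.975 − 1.023) / (3.262 − 1.023) = 722 m.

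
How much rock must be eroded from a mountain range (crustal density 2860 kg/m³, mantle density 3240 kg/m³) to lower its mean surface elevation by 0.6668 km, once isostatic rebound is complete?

5.69 km

Net drop Δ = e − u = e − e ρ_c/ρ_m = e (ρ_m − ρ_c)/ρ_m.
e = Δ ρ_m/(ρ_m − ρ_c) = 0.6668 km × 3240/380 = 5.69 km.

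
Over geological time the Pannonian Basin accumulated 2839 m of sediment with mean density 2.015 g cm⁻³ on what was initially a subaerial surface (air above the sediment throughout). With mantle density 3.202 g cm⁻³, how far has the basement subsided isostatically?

1790 m

Subaerial load: s = t ρ_sed / ρ_m = 2839 m × 2.015/3.202 = 1790 m.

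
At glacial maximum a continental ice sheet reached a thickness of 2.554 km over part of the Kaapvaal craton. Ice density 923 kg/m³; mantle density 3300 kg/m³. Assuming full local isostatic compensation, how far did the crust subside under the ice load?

0.714 km

In Airy isostatic equilibrium: the ice load ρ_ice t is balanced by mantle displaced below, ρ_m s.
s = t ρ_ice / ρ_m = 2.554 km × 923/3300 = 0.714 km.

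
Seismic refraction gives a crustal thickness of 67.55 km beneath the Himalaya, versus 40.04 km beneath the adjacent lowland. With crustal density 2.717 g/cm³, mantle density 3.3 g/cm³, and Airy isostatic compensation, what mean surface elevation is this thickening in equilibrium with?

Excess crust Δ = 67.55 km − 40.04 km = 27.51 km, split between elevation h and root r with h + r = Δ.
Airy balance ρ_c h = (ρ_m − ρ_c) r gives r = h ρ_c/(ρ_m − ρ_c), so h (1 + ρ_c/(ρ_m − ρ_c)) = Δ, i.e. h = Δ (ρ_m − ρ_c)/ρ_m.
h = 27.51 km × 0.583/3.3 = 4.86 km.

4.86 km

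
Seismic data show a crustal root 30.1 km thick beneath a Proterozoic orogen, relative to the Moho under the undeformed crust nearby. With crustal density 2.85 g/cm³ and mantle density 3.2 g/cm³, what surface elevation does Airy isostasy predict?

By Archimedes' principle applied to the lithosphere: ρ_c h = (ρ_m − ρ_c) r.
h = r (ρ_m − ρ_c) / ρ_c = 30.1 km × (3.2 − 2.85) / 2.85 = 3.7 km.

3.7 km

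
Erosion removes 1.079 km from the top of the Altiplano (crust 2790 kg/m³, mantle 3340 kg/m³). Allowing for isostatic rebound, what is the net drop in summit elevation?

Rebound u = e ρ_c/ρ_m = 1.079 km × 2790/3340 = 0.9013 km.
Net surface drop = e − u = 1.079 km − 0.9013 km = e (ρ_m − ρ_c)/ρ_m = 0.178 km.

0.178 km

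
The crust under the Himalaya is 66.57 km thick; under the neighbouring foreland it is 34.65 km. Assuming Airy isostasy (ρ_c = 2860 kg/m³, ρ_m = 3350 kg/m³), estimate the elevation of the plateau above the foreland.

Excess crust Δ = 66.57 km − 34.65 km = 31.92 km, split between elevation h and root r with h + r = Δ.
Airy balance ρ_c h = (ρ_m − ρ_c) r gives r = h ρ_c/(ρ_m − ρ_c), so h (1 + ρ_c/(ρ_m − ρ_c)) = Δ, i.e. h = Δ (ρ_m − ρ_c)/ρ_m.
h = 31.92 km × 490/3350 = 4.67 km.

4.67 km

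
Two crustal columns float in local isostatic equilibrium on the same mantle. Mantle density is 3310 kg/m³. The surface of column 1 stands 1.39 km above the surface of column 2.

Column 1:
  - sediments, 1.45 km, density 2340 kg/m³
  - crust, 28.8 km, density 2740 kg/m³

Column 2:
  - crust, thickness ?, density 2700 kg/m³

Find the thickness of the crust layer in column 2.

Take the compensation level at the base of the deeper column (depth z_c below the surface of column 1) and equate Σ ρ_i t_i down to z_c; mantle fills any gap and the z_c terms cancel.
Column 1: 1.45×2340 + 28.8×2740 + (z_c − 30.25)×3310
Column 2: 1.39×0 + x×2700 + (z_c − 1.39 − 0 − x)×3310
The z_c×3310 term appears on both sides and cancels. Collect the known terms of each column as K = Σ(ρt)_known − 3310 × (depth of known layers): K_1 = 82305 − 3310×30.25 = −17822.5; K_2 = 0 − 3310×(1.39 + 0) = −4600.9.
Balance: K_1 = K_2 − x×(3310 − 2700), so x = (K_2 − K_1)/(3310 − 2700) = 13221.6/610 = 21.7 km.

21.7 km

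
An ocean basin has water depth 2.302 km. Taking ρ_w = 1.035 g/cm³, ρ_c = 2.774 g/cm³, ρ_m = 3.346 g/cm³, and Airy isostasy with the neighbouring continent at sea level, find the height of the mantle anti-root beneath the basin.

Equating mass per unit area of the two columns: replacing crust with seawater at the top is compensated by replacing crust with mantle at the base: d (ρ_c − ρ_w) = a (ρ_m − ρ_c).
a = d (ρ_c − ρ_w)/(ρ_m − ρ_c) = 2.302 km × 1.739/0.572 = 7 km.

7 km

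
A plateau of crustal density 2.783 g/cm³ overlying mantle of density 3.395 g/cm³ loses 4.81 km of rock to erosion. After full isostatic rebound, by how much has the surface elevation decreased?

0.867 km

Rebound u = e ρ_c/ρ_m = 4.81 km × 2.783/3.395 = 3.943 km.
Net surface drop = e − u = 4.81 km − 3.943 km = e (ρ_m − ρ_c)/ρ_m = 0.867 km.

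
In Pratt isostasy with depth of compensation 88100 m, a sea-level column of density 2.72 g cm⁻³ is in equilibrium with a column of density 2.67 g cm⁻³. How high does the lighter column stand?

1650 m

ρ_ref D = ρ (D + h) → h = D (ρ_ref − ρ)/ρ.
h = 88100 m × (2.72 − 2.67)/2.67 = 1650 m.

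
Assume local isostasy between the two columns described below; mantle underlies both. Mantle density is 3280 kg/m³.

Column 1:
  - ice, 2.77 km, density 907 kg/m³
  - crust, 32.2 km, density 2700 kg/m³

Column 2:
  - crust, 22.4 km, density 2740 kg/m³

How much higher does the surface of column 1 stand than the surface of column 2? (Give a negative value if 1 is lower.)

For any compensation level in the mantle, the mantle terms cancel and isostasy reduces to e = (Σt_1 − Σt_2) − (Σ(ρt)_1 − Σ(ρt)_2) / ρ_m.
Σt_1 = 34.97 km; Σt_2 = 22.4 km; Σ(ρt)_1 = 89452.39; Σ(ρt)_2 = 61376 (in km·kg/m³).
e = (34.97 − 22.4) − (89452.39 − 61376) / 3280 = 4.01 km.

4.01 km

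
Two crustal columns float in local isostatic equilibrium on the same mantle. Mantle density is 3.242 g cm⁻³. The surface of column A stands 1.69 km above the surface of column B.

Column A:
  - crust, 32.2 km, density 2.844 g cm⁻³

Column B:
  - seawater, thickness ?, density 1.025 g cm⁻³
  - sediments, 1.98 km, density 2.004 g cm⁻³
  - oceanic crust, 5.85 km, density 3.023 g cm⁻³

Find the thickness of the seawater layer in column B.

1.63 km

Take the compensation level at the base of the deeper column (depth z_c below the surface of column A) and equate Σ ρ_i t_i down to z_c; mantle fills any gap and the z_c terms cancel.
Column A: 32.2×2.844 + (z_c − 32.2)×3.242
Column B: 1.69×0 + x×1.025 + 1.98×2.004 + 5.85×3.023 + (z_c − 1.69 − 7.83 − x)×3.242
The z_c×3.242 term appears on both sides and cancels. Collect the known terms of each column as K = Σ(ρt)_known − 3.242 × (depth of known layers): K_A = 91.5768 − 3.242×32.2 = −12.8156; K_B = 21.65247 − 3.242×(1.69 + 7.83) = −9.21137.
Balance: K_A = K_B − x×(3.242 − 1.025), so x = (K_B − K_A)/(3.242 − 1.025) = 3.60423/2.217 = 1.63 km.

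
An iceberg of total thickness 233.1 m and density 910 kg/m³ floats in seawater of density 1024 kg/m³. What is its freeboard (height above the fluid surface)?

26 m

Floating equilibrium: submerged depth d = t ρ_obj/ρ_fluid = 233.1 m × 910/1024 = 207.1 m.
Freeboard = t − d = 233.1 m − 207.1 m = 26 m.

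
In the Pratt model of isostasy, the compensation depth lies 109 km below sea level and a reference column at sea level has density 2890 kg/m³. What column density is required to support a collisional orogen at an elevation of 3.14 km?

Pratt balance: ρ_ref D = ρ (D + h).
ρ = ρ_ref D/(D + h) = 2890 × 109 km/(109 km + 3.14 km) = 2810 kg/m³.

2810 kg/m³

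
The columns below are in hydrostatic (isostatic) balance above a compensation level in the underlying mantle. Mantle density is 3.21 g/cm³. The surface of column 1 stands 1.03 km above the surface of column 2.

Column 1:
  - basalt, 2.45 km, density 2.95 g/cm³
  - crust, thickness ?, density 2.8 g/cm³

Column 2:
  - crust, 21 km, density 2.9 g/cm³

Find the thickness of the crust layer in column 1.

Take the compensation level at the base of the deeper column (depth z_c below the surface of column 1) and equate Σ ρ_i t_i down to z_c; mantle fills any gap and the z_c terms cancel.
Column 1: 2.45×2.95 + x×2.8 + (z_c − 2.45 − x)×3.21
Column 2: 1.03×0 + 21×2.9 + (z_c − 1.03 − 21)×3.21
The z_c×3.21 term appears on both sides and cancels. Collect the known terms of each column as K = Σ(ρt)_known − 3.21 × (depth of known layers): K_1 = 7.2275 − 3.21×2.45 = −0.637; K_2 = 60.9 − 3.21×(1.03 + 21) = −9.8163.
Balance: K_1 − x×(3.21 − 2.8) = K_2, so x = (K_1 − K_2)/(3.21 − 2.8) = 9.1793/0.41 = 22.4 km.

22.4 km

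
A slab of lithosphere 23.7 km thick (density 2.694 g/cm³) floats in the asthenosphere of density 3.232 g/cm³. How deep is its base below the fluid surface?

19.8 km

Draft d = t ρ_obj/ρ_fluid = 23.7 km × 2.694/3.232 = 19.8 km.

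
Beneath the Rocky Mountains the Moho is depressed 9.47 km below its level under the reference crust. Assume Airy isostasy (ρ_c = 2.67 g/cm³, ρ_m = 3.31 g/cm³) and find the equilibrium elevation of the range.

2.27 km

In Airy isostatic equilibrium: ρ_c h = (ρ_m − ρ_c) r.
h = r (ρ_m − ρ_c) / ρ_c = 9.47 km × (3.31 − 2.67) / 2.67 = 2.27 km.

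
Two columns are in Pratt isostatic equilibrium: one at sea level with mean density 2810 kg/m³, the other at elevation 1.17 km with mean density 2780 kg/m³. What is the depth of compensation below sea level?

108 km

ρ_ref D = ρ (D + h) → D (ρ_ref − ρ) = ρ h.
D = ρ h/(ρ_ref − ρ) = 2780 × 1.17 km/(2810 − 2780) = 108 km.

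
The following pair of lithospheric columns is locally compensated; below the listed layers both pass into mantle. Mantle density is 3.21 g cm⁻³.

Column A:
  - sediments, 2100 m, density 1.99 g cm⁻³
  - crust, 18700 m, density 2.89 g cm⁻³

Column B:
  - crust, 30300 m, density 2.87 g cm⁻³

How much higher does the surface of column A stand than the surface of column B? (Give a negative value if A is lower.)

For any compensation level in the mantle, the mantle terms cancel and isostasy reduces to e = (Σt_A − Σt_B) − (Σ(ρt)_A − Σ(ρt)_B) / ρ_m.
Σt_A = 20800 m; Σt_B = 30300 m; Σ(ρt)_A = 58222; Σ(ρt)_B = 86961 (in m·g cm⁻³).
e = (20800 − 30300) − (58222 − 86961) / 3.21 = −547 m.

−547 m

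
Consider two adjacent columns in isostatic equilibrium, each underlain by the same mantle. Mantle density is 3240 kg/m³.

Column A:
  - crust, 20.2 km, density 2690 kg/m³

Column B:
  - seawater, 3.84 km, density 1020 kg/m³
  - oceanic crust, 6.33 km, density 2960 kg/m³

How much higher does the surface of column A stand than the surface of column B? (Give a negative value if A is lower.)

For any compensation level in the mantle, the mantle terms cancel and isostasy reduces to e = (Σt_A − Σt_B) − (Σ(ρt)_A − Σ(ρt)_B) / ρ_m.
Σt_A = 20.2 km; Σt_B = 10.17 km; Σ(ρt)_A = 54338; Σ(ρt)_B = 22653.6 (in km·kg/m³).
e = (20.2 − 10.17) − (54338 − 22653.6) / 3240 = 0.251 km.

0.251 km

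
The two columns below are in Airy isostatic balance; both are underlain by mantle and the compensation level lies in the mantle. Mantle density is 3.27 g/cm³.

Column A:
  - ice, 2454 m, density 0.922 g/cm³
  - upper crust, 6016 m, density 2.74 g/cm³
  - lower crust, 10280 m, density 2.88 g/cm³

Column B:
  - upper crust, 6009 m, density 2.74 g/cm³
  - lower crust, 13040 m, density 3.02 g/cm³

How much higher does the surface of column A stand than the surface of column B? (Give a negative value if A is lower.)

1990 m

For any compensation level in the mantle, the mantle terms cancel and isostasy reduces to e = (Σt_A − Σt_B) − (Σ(ρt)_A − Σ(ρt)_B) / ρ_m.
Σt_A = 18750 m; Σt_B = 19049 m; Σ(ρt)_A = 48352.828; Σ(ρt)_B = 55845.46 (in m·g/cm³).
e = (18750 − 19049) − (48352.828 − 55845.46) / 3.27 = 1990 m.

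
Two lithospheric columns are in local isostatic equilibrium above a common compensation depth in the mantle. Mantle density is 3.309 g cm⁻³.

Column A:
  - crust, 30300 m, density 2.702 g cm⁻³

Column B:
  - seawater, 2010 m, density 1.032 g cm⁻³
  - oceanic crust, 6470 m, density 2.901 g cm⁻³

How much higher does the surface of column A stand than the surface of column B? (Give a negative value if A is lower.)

3380 m

For any compensation level in the mantle, the mantle terms cancel and isostasy reduces to e = (Σt_A − Σt_B) − (Σ(ρt)_A − Σ(ρt)_B) / ρ_m.
Σt_A = 30300 m; Σt_B = 8480 m; Σ(ρt)_A = 81870.6; Σ(ρt)_B = 20843.79 (in m·g cm⁻³).
e = (30300 − 8480) − (81870.6 − 20843.79) / 3.309 = 3380 m.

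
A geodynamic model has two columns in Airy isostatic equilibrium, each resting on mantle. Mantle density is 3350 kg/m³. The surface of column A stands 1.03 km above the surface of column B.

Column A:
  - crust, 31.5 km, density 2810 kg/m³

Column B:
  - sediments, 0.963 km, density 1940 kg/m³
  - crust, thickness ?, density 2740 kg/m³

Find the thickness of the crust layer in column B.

Take the compensation level at the base of the deeper column (depth z_c below the surface of column A) and equate Σ ρ_i t_i down to z_c; mantle fills any gap and the z_c terms cancel.
Column A: 31.5×2810 + (z_c − 31.5)×3350
Column B: 1.03×0 + 0.963×1940 + x×2740 + (z_c − 1.03 − 0.963 − x)×3350
The z_c×3350 term appears on both sides and cancels. Collect the known terms of each column as K = Σ(ρt)_known − 3350 × (depth of known layers): K_A = 88515 − 3350×31.5 = −17010; K_B = 1868.22 − 3350×(1.03 + 0.963) = −4808.33.
Balance: K_A = K_B − x×(3350 − 2740), so x = (K_B − K_A)/(3350 − 2740) = 12201.7/610 = 20 km.

20 km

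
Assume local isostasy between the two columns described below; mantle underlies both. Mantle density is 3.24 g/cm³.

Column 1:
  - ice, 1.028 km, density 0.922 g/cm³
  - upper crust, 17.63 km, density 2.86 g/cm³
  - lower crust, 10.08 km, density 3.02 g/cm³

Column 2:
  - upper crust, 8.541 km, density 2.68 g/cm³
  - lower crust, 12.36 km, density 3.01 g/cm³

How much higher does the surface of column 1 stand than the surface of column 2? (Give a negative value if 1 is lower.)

For any compensation level in the mantle, the mantle terms cancel and isostasy reduces to e = (Σt_1 − Σt_2) − (Σ(ρt)_1 − Σ(ρt)_2) / ρ_m.
Σt_1 = 28.738 km; Σt_2 = 20.901 km; Σ(ρt)_1 = 81.811216; Σ(ρt)_2 = 60.09348 (in km·g/cm³).
e = (28.738 − 20.901) − (81.811216 − 60.09348) / 3.24 = 1.13 km.

1.13 km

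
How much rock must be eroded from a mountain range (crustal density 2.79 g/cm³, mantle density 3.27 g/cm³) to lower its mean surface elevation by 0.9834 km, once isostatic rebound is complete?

Net drop Δ = e − u = e − e ρ_c/ρ_m = e (ρ_m − ρ_c)/ρ_m.
e = Δ ρ_m/(ρ_m − ρ_c) = 0.9834 km × 3.27/0.48 = 6.7 km.

6.7 km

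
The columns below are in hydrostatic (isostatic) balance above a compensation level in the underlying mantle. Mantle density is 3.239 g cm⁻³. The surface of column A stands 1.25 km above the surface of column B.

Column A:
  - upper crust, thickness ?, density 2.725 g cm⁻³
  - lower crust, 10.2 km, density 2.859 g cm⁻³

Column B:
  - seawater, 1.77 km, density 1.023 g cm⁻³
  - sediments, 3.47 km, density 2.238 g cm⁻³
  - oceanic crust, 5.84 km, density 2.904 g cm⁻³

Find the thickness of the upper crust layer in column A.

18.5 km

Take the compensation level at the base of the deeper column (depth z_c below the surface of column A) and equate Σ ρ_i t_i down to z_c; mantle fills any gap and the z_c terms cancel.
Column A: x×2.725 + 10.2×2.859 + (z_c − 10.2 − x)×3.239
Column B: 1.25×0 + 1.77×1.023 + 3.47×2.238 + 5.84×2.904 + (z_c − 1.25 − 11.08)×3.239
The z_c×3.239 term appears on both sides and cancels. Collect the known terms of each column as K = Σ(ρt)_known − 3.239 × (depth of known layers): K_A = 29.1618 − 3.239×10.2 = −3.876; K_B = 26.53593 − 3.239×(1.25 + 11.08) = −13.40094.
Balance: K_A − x×(3.239 − 2.725) = K_B, so x = (K_A − K_B)/(3.239 − 2.725) = 9.52494/0.514 = 18.5 km.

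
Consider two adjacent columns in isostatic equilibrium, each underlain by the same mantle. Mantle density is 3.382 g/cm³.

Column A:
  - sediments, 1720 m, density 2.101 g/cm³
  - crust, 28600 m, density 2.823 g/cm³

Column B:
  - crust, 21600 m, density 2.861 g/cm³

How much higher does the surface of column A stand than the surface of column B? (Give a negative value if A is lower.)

For any compensation level in the mantle, the mantle terms cancel and isostasy reduces to e = (Σt_A − Σt_B) − (Σ(ρt)_A − Σ(ρt)_B) / ρ_m.
Σt_A = 30320 m; Σt_B = 21600 m; Σ(ρt)_A = 84351.52; Σ(ρt)_B = 61797.6 (in m·g/cm³).
e = (30320 − 21600) − (84351.52 − 61797.6) / 3.382 = 2050 m.

2050 m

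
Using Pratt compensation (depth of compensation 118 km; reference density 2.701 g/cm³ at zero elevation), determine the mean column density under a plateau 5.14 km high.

Pratt balance: ρ_ref D = ρ (D + h).
ρ = ρ_ref D/(D + h) = 2.701 × 118 km/(118 km + 5.14 km) = 2.59 g/cm³.

2.59 g/cm³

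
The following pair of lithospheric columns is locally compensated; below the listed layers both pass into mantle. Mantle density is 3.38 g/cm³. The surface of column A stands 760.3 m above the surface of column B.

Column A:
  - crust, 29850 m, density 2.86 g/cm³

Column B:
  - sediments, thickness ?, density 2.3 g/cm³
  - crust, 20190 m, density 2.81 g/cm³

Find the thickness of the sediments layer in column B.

Take the compensation level at the base of the deeper column (depth z_c below the surface of column A) and equate Σ ρ_i t_i down to z_c; mantle fills any gap and the z_c terms cancel.
Column A: 29850×2.86 + (z_c − 29850)×3.38
Column B: 760.3×0 + x×2.3 + 20190×2.81 + (z_c − 760.3 − 20190 − x)×3.38
The z_c×3.38 term appears on both sides and cancels. Collect the known terms of each column as K = Σ(ρt)_known − 3.38 × (depth of known layers): K_A = 85371 − 3.38×29850 = −15522; K_B = 56733.9 − 3.38×(760.3 + 20190) = −14078.114.
Balance: K_A = K_B − x×(3.38 − 2.3), so x = (K_B − K_A)/(3.38 − 2.3) = 1443.89/1.08 = 1340 m.

1340 m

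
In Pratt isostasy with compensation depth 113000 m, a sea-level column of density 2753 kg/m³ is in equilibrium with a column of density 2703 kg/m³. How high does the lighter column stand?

ρ_ref D = ρ (D + h) → h = D (ρ_ref − ρ)/ρ.
h = 113000 m × (2753 − 2703)/2703 = 2090 m.

2090 m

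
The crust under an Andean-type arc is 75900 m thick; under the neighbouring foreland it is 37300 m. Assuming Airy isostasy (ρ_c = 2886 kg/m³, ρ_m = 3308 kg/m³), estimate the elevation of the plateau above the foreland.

Excess crust Δ = 75900 m − 37300 m = 38600 m, split between elevation h and root r with h + r = Δ.
Airy balance ρ_c h = (ρ_m − ρ_c) r gives r = h ρ_c/(ρ_m − ρ_c), so h (1 + ρ_c/(ρ_m − ρ_c)) = Δ, i.e. h = Δ (ρ_m − ρ_c)/ρ_m.
h = 38600 m × 422/3308 = 4920 m.

4920 m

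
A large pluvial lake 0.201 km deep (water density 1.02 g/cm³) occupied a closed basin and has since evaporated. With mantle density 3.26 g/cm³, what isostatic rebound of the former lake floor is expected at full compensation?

0.0629 km

u = d ρ_w/ρ_m = 0.201 km × 1.02/3.26 = 0.0629 km.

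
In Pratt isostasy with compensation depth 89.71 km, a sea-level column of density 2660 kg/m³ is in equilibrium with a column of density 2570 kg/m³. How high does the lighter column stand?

ρ_ref D = ρ (D + h) → h = D (ρ_ref − ρ)/ρ.
h = 89.71 km × (2660 − 2570)/2570 = 3.14 km.

3.14 km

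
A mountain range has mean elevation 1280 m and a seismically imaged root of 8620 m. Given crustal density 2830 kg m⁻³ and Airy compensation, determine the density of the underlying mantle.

3250 kg m⁻³

Airy balance: ρ_c h = (ρ_m − ρ_c) r → ρ_m = ρ_c (1 + h/r).
ρ_m = 2830 × (1 + 1280 m/8620 m) = 3250 kg m⁻³.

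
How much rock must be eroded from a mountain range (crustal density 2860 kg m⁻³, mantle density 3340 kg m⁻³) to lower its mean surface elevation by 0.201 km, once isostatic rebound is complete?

1.4 km

Net drop Δ = e − u = e − e ρ_c/ρ_m = e (ρ_m − ρ_c)/ρ_m.
e = Δ ρ_m/(ρ_m − ρ_c) = 0.201 km × 3340/480 = 1.4 km.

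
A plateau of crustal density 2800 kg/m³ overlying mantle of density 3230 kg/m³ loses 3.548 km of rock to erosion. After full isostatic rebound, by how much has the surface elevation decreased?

0.472 km

Rebound u = e ρ_c/ρ_m = 3.548 km × 2800/3230 = 3.076 km.
Net surface drop = e − u = 3.548 km − 3.076 km = e (ρ_m − ρ_c)/ρ_m = 0.472 km.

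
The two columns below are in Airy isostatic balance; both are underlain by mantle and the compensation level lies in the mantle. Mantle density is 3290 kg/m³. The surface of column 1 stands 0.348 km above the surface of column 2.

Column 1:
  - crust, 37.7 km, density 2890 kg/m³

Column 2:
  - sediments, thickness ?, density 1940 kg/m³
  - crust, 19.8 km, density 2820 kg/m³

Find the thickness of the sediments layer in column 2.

3.43 km

Take the compensation level at the base of the deeper column (depth z_c below the surface of column 1) and equate Σ ρ_i t_i down to z_c; mantle fills any gap and the z_c terms cancel.
Column 1: 37.7×2890 + (z_c − 37.7)×3290
Column 2: 0.348×0 + x×1940 + 19.8×2820 + (z_c − 0.348 − 19.8 − x)×3290
The z_c×3290 term appears on both sides and cancels. Collect the known terms of each column as K = Σ(ρt)_known − 3290 × (depth of known layers): K_1 = 108953 − 3290×37.7 = −15080; K_2 = 55836 − 3290×(0.348 + 19.8) = −10450.92.
Balance: K_1 = K_2 − x×(3290 − 1940), so x = (K_2 − K_1)/(3290 − 1940) = 4629.08/1350 = 3.43 km.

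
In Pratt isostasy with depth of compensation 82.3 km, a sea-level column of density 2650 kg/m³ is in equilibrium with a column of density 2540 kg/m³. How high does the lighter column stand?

3.56 km

ρ_ref D = ρ (D + h) → h = D (ρ_ref − ρ)/ρ.
h = 82.3 km × (2650 − 2540)/2540 = 3.56 km.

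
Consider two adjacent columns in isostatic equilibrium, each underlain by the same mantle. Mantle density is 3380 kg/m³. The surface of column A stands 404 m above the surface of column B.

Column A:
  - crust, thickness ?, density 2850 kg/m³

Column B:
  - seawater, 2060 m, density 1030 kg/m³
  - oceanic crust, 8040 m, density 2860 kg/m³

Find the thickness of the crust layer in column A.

Take the compensation level at the base of the deeper column (depth z_c below the surface of column A) and equate Σ ρ_i t_i down to z_c; mantle fills any gap and the z_c terms cancel.
Column A: x×2850 + (z_c − 0 − x)×3380
Column B: 404×0 + 2060×1030 + 8040×2860 + (z_c − 404 − 10100)×3380
The z_c×3380 term appears on both sides and cancels. Collect the known terms of each column as K = Σ(ρt)_known − 3380 × (depth of known layers): K_A = 0 − 3380×0 = 0; K_B = 25116200 − 3380×(404 + 10100) = −10387320.
Balance: K_A − x×(3380 − 2850) = K_B, so x = (K_A − K_B)/(3380 − 2850) = 10387300/530 = 19600 m.

19600 m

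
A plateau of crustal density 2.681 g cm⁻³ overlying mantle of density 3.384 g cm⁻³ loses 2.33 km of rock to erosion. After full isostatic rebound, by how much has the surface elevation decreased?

Rebound u = e ρ_c/ρ_m = 2.33 km × 2.681/3.384 = 1.846 km.
Net surface drop = e − u = 2.33 km − 1.846 km = e (ρ_m − ρ_c)/ρ_m = 0.484 km.

0.484 km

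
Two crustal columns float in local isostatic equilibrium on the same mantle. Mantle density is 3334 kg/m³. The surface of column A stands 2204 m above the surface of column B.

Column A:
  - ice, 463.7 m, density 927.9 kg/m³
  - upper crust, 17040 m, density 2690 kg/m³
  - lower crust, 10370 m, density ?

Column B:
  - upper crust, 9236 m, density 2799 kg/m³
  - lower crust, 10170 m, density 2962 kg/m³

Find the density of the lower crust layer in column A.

2950 kg/m³

Take the compensation level at the base of the deeper column (depth z_c below the surface of column A) and equate Σ ρ_i t_i down to z_c; mantle fills any gap and the z_c terms cancel.
Column A: 463.7×927.9 + 17040×2690 + 10370×ρ + (z_c − 27873.7)×3334
Column B: 2204×0 + 9236×2799 + 10170×2962 + (z_c − 2204 − 19406)×3334
The z_c×3334 term appears on both sides and cancels. Collect the known terms of each column as K = Σ(ρt)_known − 3334 × (depth of known layers): K_A = 46267867.2 − 3334×27873.7 = −46663048.6; K_B = 55975104 − 3334×(2204 + 19406) = −16072636.
Balance: K_A + 10370×ρ = K_B, so ρ = (K_B − K_A)/10370 = 30590400/10370 = 2950 kg/m³.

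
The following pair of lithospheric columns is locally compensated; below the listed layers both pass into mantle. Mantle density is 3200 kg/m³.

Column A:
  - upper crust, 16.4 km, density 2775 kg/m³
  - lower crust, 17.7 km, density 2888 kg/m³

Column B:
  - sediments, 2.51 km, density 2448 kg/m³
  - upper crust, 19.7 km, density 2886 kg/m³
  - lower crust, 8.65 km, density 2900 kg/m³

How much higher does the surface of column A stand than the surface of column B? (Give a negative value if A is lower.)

For any compensation level in the mantle, the mantle terms cancel and isostasy reduces to e = (Σt_A − Σt_B) − (Σ(ρt)_A − Σ(ρt)_B) / ρ_m.
Σt_A = 34.1 km; Σt_B = 30.86 km; Σ(ρt)_A = 96627.6; Σ(ρt)_B = 88083.68 (in km·kg/m³).
e = (34.1 − 30.86) − (96627.6 − 88083.68) / 3200 = 0.57 km.

0.57 km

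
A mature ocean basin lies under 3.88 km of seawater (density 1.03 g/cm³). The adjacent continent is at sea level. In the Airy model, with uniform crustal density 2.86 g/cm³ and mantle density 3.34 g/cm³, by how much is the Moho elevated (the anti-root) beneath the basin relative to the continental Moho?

Equating mass per unit area of the two columns: replacing crust with seawater at the top is compensated by replacing crust with mantle at the base: d (ρ_c − ρ_w) = a (ρ_m − ρ_c).
a = d (ρ_c − ρ_w)/(ρ_m − ρ_c) = 3.88 km × 1.83/0.48 = 14.8 km.

14.8 km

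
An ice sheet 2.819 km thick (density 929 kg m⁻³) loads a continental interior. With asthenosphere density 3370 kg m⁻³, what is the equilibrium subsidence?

0.777 km

By Archimedes' principle applied to the lithosphere: the ice load ρ_ice t is balanced by mantle displaced below, ρ_m s.
s = t ρ_ice / ρ_m = 2.819 km × 929/3370 = 0.777 km.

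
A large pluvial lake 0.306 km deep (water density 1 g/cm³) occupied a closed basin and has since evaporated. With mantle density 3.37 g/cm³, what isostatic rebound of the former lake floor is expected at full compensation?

u = d ρ_w/ρ_m = 0.306 km × 1/3.37 = 0.0908 km.

0.0908 km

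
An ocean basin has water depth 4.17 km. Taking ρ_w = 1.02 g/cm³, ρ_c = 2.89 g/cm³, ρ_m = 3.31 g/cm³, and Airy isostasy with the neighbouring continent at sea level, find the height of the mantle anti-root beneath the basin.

Equating mass per unit area of the two columns: replacing crust with seawater at the top is compensated by replacing crust with mantle at the base: d (ρ_c − ρ_w) = a (ρ_m − ρ_c).
a = d (ρ_c − ρ_w)/(ρ_m − ρ_c) = 4.17 km × 1.87/0.42 = 18.6 km.

18.6 km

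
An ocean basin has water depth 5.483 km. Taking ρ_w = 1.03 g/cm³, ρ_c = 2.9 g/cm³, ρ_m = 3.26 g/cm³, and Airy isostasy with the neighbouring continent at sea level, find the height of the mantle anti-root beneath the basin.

28.5 km

Equating mass per unit area of the two columns: replacing crust with seawater at the top is compensated by replacing crust with mantle at the base: d (ρ_c − ρ_w) = a (ρ_m − ρ_c).
a = d (ρ_c − ρ_w)/(ρ_m − ρ_c) = 5.483 km × 1.87/0.36 = 28.5 km.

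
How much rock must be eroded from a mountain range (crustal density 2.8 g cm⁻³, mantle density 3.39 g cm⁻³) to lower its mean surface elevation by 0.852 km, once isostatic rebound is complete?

4.9 km

Net drop Δ = e − u = e − e ρ_c/ρ_m = e (ρ_m − ρ_c)/ρ_m.
e = Δ ρ_m/(ρ_m − ρ_c) = 0.852 km × 3.39/0.59 = 4.9 km.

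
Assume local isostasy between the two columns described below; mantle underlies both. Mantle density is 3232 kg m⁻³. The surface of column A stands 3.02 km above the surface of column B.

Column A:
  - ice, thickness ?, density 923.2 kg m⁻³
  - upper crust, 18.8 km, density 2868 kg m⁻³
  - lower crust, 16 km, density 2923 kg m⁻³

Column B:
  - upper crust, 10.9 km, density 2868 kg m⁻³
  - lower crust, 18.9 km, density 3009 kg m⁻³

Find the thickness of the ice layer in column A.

2.67 km

Take the compensation level at the base of the deeper column (depth z_c below the surface of column A) and equate Σ ρ_i t_i down to z_c; mantle fills any gap and the z_c terms cancel.
Column A: x×923.2 + 18.8×2868 + 16×2923 + (z_c − 34.8 − x)×3232
Column B: 3.02×0 + 10.9×2868 + 18.9×3009 + (z_c − 3.02 − 29.8)×3232
The z_c×3232 term appears on both sides and cancels. Collect the known terms of each column as K = Σ(ρt)_known − 3232 × (depth of known layers): K_A = 100686.4 − 3232×34.8 = −11787.2; K_B = 88131.3 − 3232×(3.02 + 29.8) = −17942.94.
Balance: K_A − x×(3232 − 923.2) = K_B, so x = (K_A − K_B)/(3232 − 923.2) = 6155.74/2308.8 = 2.67 km.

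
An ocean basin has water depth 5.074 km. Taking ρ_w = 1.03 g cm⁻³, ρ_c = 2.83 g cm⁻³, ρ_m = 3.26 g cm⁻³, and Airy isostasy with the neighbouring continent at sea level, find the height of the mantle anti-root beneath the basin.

21.2 km

In Airy isostatic equilibrium: replacing crust with seawater at the top is compensated by replacing crust with mantle at the base: d (ρ_c − ρ_w) = a (ρ_m − ρ_c).
a = d (ρ_c − ρ_w)/(ρ_m − ρ_c) = 5.074 km × 1.8/0.43 = 21.2 km.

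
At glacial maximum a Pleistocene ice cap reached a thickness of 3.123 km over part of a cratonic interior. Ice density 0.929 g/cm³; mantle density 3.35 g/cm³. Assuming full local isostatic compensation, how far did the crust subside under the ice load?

For local isostatic compensation: the ice load ρ_ice t is balanced by mantle displaced below, ρ_m s.
s = t ρ_ice / ρ_m = 3.123 km × 0.929/3.35 = 0.866 km.

0.866 km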